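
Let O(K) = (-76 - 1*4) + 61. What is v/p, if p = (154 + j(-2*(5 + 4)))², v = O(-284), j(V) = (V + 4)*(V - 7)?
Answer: -19/254016 ≈ -7.4798e-5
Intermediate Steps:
j(V) = (-7 + V)*(4 + V) (j(V) = (4 + V)*(-7 + V) = (-7 + V)*(4 + V))
O(K) = -19 (O(K) = (-76 - 4) + 61 = -80 + 61 = -19)
v = -19
p = 254016 (p = (154 + (-28 + (-2*(5 + 4))² - (-6)*(5 + 4)))² = (154 + (-28 + (-2*9)² - (-6)*9))² = (154 + (-28 + (-18)² - 3*(-18)))² = (154 + (-28 + 324 + 54))² = (154 + 350)² = 504² = 254016)
v/p = -19/254016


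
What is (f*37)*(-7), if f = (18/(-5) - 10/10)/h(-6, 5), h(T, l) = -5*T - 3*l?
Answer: 5957/75 ≈ 79.427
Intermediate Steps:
f = -23/75 (f = (18/(-5) - 10/10)/(-5*(-6) - 3*5) = (18*(-1/5) - 10*1/10)/(30 - 15) = (-18/5 - 1)/15 = -23/5*1/15 = -23/75 ≈ -0.30667)
(f*37)*(-7) = -23/75*37*(-7) = -851/75*(-7) = 5957/75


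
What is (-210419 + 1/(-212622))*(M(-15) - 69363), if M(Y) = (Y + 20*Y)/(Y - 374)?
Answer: 201193664344887858/13784993 ≈ 1.4595e+10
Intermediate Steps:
M(Y) = 21*Y/(-374 + Y) (M(Y) = (21*Y)/(-374 + Y) = 21*Y/(-374 + Y))
(-210419 + 1/(-212622))*(M(-15) - 69363) = (-210419 + 1/(-212622))*(21*(-15)/(-374 - 15) - 69363) = (-210419 - 1/212622)*(21*(-15)/(-389) - 69363) = -44739708619*(21*(-15)*(-1/389) - 69363)/212622 = -44739708619*(315/389 - 69363)/212622 = -44739708619/212622*(-26981892/389) = 201193664344887858/13784993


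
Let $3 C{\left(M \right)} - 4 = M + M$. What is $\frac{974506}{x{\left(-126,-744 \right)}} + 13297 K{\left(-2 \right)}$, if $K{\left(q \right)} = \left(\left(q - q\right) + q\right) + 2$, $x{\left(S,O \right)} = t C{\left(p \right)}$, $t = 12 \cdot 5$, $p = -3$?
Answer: $- \frac{487253}{20} \approx -24363.0$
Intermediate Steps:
$C{\left(M \right)} = \frac{4}{3} + \frac{2 M}{3}$ ($C{\left(M \right)} = \frac{4}{3} + \frac{M + M}{3} = \frac{4}{3} + \frac{2 M}{3}$)
$t = 60$
$x{\left(S,O \right)} = -40$ ($x{\left(S,O \right)} = 60 \left(\frac{4}{3} + \frac{2}{3} \left(-3\right)\right) = 60 \left(\frac{4}{3} - 2\right) = 60 \left(- \frac{2}{3}\right) = -40$)
$K{\left(q \right)} = 2 + q$ ($K{\left(q \right)} = \left(0 + q\right) + 2 = q + 2 = 2 + q$)
$\frac{974506}{x{\left(-126,-744 \right)}} + 13297 K{\left(-2 \right)} = \frac{974506}{-40} + 13297 \left(2 - 2\right) = 974506 \left(- \frac{1}{40}\right) + 13297 \cdot 0 = - \frac{487253}{20} + 0 = - \frac{487253}{20}$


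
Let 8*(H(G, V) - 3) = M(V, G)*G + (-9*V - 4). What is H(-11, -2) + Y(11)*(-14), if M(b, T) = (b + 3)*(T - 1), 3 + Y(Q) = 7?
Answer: -139/4 ≈ -34.750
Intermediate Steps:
Y(Q) = 4 (Y(Q) = -3 + 7 = 4)
M(b, T) = (-1 + T)*(3 + b) (M(b, T) = (3 + b)*(-1 + T) = (-1 + T)*(3 + b))
H(G, V) = 5/2 - 9*V/8 + G*(-3 - V + 3*G + G*V)/8 (H(G, V) = 3 + ((-3 - V + 3*G + G*V)*G + (-9*V - 4))/8 = 3 + (G*(-3 - V + 3*G + G*V) + (-4 - 9*V))/8 = 3 + (-4 - 9*V + G*(-3 - V + 3*G + G*V))/8 = 3 + (-1/2 - 9*V/8 + G*(-3 - V + 3*G + G*V)/8) = 5/2 - 9*V/8 + G*(-3 - V + 3*G + G*V)/8)
H(-11, -2) + Y(11)*(-14) = (5/2 - 9/8*(-2) + (1/8)*(-11)*(-3 - 1*(-2) + 3*(-11) - 11*(-2))) + 4*(-14) = (5/2 + 9/4 + (1/8)*(-11)*(-3 + 2 - 33 + 22)) - 56 = (5/2 + 9/4 + (1/8)*(-11)*(-12)) - 56 = (5/2 + 9/4 + 33/2) - 56 = 85/4 - 56 = -139/4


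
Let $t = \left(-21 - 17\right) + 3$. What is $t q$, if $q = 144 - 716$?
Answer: $20020$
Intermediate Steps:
$t = -35$ ($t = -38 + 3 = -35$)
$q = -572$
$t q = \left(-35\right) \left(-572\right) = 20020$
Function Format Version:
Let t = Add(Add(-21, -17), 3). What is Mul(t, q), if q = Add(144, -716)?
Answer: 20020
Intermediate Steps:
t = -35 (t = Add(-38, 3) = -35)
q = -572
Mul(t, q) = Mul(-35, -572) = 20020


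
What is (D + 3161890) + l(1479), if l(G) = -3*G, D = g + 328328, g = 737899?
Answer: 4223680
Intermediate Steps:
D = 1066227 (D = 737899 + 328328 = 1066227)
(D + 3161890) + l(1479) = (1066227 + 3161890) - 3*1479 = 4228117 - 4437 = 4223680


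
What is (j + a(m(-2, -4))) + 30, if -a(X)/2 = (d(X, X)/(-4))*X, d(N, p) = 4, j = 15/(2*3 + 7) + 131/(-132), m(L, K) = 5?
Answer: 68917/1716 ≈ 40.161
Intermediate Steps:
j = 277/1716 (j = 15/(6 + 7) + 131*(-1/132) = 15/13 - 131/132 = 277/1716 ≈ 0.16142)
a(X) = 2*X (a(X) = -2*4/(-4)*X = -2*(-1/4*4)*X = -(-2)*X = 2*X)
(j + a(m(-2, -4))) + 30 = (277/1716 + 2*5) + 30 = (277/1716 + 10) + 30 = 17437/1716 + 30 = 68917/1716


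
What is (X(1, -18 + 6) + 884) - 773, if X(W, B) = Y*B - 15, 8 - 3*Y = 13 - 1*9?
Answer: 80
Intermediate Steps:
Y = 4/3 (Y = 8/3 - (13 - 1*9)/3 = 8/3 - (13 - 9)/3 = 8/3 - ⅓*4 = 8/3 - 4/3 = 4/3 ≈ 1.3333)
X(W, B) = -15 + 4*B/3 (X(W, B) = 4*B/3 - 15 = -15 + 4*B/3)
(X(1, -18 + 6) + 884) - 773 = ((-15 + 4*(-18 + 6)/3) + 884) - 773 = ((-15 + (4/3)*(-12)) + 884) - 773 = ((-15 - 16) + 884) - 773 = (-31 + 884) - 773 = 853 - 773 = 80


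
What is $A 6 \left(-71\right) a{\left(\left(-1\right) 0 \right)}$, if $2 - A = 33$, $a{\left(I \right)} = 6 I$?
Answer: $0$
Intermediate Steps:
$A = -31$ ($A = 2 - 33 = -31$)
$A 6 \left(-71\right) a{\left(\left(-1\right) 0 \right)} = \left(-31\right) 6 \left(-71\right) 6 \left(\left(-1\right) 0\right) = \left(-186\right) \left(-71\right) 6 \cdot 0 = 13206 \cdot 0 = 0$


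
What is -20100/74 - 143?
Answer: -15341/37 ≈ -414.62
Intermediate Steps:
-20100/74 - 143 = -150*67/37 - 143 = -10050/37 - 143 = -15341/37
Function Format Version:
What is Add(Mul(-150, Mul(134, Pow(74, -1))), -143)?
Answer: Rational(-15341, 37) ≈ -414.62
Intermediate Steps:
Add(Mul(-150, Mul(134, Pow(74, -1))), -143) = Add(Mul(-150, Mul(134, Rational(1, 74))), -143) = Add(Mul(-150, Rational(67, 37)), -143) = Add(Rational(-10050, 37), -143) = Rational(-15341, 37)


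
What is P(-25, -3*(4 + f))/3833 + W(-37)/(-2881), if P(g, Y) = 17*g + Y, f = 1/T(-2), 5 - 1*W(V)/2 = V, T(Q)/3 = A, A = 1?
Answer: -1583850/11042873 ≈ -0.14343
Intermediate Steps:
T(Q) = 3 (T(Q) = 3*1 = 3)
W(V) = 10 - 2*V
f = ⅓ (f = 1/3 = ⅓ ≈ 0.33333)
P(g, Y) = Y + 17*g
P(-25, -3*(4 + f))/3833 + W(-37)/(-2881) = (-3*(4 + ⅓) + 17*(-25))/3833 + (10 - 2*(-37))/(-2881) = (-3*13/3 - 425)*(1/3833) + (10 + 74)*(-1/2881) = (-13 - 425)*(1/3833) + 84*(-1/2881) = -438*1/3833 - 84/2881 = -438/3833 - 84/2881 = -1583850/11042873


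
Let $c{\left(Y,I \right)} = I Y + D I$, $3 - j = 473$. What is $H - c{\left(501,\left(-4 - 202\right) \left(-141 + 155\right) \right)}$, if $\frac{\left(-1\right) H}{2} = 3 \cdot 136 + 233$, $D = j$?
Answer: $88122$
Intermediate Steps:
$j = -470$ ($j = 3 - 473 = -470$)
$D = -470$
$c{\left(Y,I \right)} = - 470 I + I Y$ ($c{\left(Y,I \right)} = I Y - 470 I = - 470 I + I Y$)
$H = -1282$ ($H = - 2 \left(3 \cdot 136 + 233\right) = - 2 \left(408 + 233\right) = \left(-2\right) 641 = -1282$)
$H - c{\left(501,\left(-4 - 202\right) \left(-141 + 155\right) \right)} = -1282 - \left(-4 - 202\right) \left(-141 + 155\right) \left(-470 + 501\right) = -1282 - \left(-206\right) 14 \cdot 31 = -1282 - \left(-2884\right) 31 = -1282 - -89404 = -1282 + 89404 = 88122$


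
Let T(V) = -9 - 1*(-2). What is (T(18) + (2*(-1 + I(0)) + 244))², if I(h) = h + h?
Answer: 55225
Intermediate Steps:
I(h) = 2*h
T(V) = -7 (T(V) = -9 + 2 = -7)
(T(18) + (2*(-1 + I(0)) + 244))² = (-7 + (2*(-1 + 2*0) + 244))² = (-7 + (2*(-1 + 0) + 244))² = (-7 + (2*(-1) + 244))² = (-7 + (-2 + 244))² = (-7 + 242)² = 235² = 55225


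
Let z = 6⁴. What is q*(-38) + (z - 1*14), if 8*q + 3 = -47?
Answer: 3039/2 ≈ 1519.5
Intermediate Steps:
q = -25/4 (q = -3/8 + (⅛)*(-47) = -3/8 - 47/8 = -25/4 ≈ -6.2500)
z = 1296
q*(-38) + (z - 1*14) = -25/4*(-38) + (1296 - 1*14) = 475/2 + (1296 - 14) = 475/2 + 1282 = 3039/2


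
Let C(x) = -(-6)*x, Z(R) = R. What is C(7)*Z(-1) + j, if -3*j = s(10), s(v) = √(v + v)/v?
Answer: -42 - √5/15 ≈ -42.149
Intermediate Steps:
C(x) = 6*x
s(v) = √2/√v (s(v) = √(2*v)/v = (√2*√v)/v = √2/√v)
j = -√5/15 (j = -√2/(3*√10) = -√2*√10/10/3 = -√5/15 ≈ -0.14907)
C(7)*Z(-1) + j = (6*7)*(-1) - √5/15 = 42*(-1) - √5/15 = -42 - √5/15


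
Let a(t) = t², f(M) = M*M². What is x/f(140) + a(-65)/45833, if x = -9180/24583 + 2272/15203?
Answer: 1083214889592996747/11750776803991862000 ≈ 0.092182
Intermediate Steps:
f(M) = M³
x = -83710964/373735349 (x = -9180*1/24583 + 2272*(1/15203) = -9180/24583 + 2272/15203 = -83710964/373735349 ≈ -0.22398)
x/f(140) + a(-65)/45833 = -83710964/(373735349*(140³)) + (-65)²/45833 = -83710964/373735349/2744000 + 4225*(1/45833) = -83710964/373735349*1/2744000 + 4225/45833 = -20927741/256382449414000 + 4225/45833 = 1083214889592996747/11750776803991862000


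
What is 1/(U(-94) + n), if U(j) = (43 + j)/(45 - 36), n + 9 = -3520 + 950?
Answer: -3/7754 ≈ -0.00038690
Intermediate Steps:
n = -2579 (n = -9 + (-3520 + 950) = -9 - 2570 = -2579)
U(j) = 43/9 + j/9 (U(j) = (43 + j)/9 = (43 + j)*(1/9) = 43/9 + j/9)
1/(U(-94) + n) = 1/((43/9 + (1/9)*(-94)) - 2579) = 1/((43/9 - 94/9) - 2579) = 1/(-17/3 - 2579) = 1/(-7754/3) = -3/7754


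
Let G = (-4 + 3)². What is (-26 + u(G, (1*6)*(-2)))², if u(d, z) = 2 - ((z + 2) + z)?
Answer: 4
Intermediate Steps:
G = 1 (G = (-1)² = 1)
u(d, z) = -2*z (u(d, z) = 2 - ((2 + z) + z) = 2 - (2 + 2*z) = 2 + (-2 - 2*z) = -2*z)
(-26 + u(G, (1*6)*(-2)))² = (-26 - 2*1*6*(-2))² = (-26 - 12*(-2))² = (-26 - 2*(-12))² = (-26 + 24)² = (-2)² = 4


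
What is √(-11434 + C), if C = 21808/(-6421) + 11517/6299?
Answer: I*√18707092604622357059/40445879 ≈ 106.94*I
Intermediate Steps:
C = -63417935/40445879 (C = 21808*(-1/6421) + 11517*(1/6299) = -21808/6421 + 11517/6299 = -63417935/40445879 ≈ -1.5680)
√(-11434 + C) = √(-11434 - 63417935/40445879) = √(-462521598421/40445879) = I*√18707092604622357059/40445879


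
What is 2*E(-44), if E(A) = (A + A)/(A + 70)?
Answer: -88/13 ≈ -6.7692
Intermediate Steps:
E(A) = 2*A/(70 + A) (E(A) = (2*A)/(70 + A) = 2*A/(70 + A))
2*E(-44) = 2*(2*(-44)/(70 - 44)) = 2*(2*(-44)/26) = 2*(2*(-44)*(1/26)) = 2*(-44/13) = -88/13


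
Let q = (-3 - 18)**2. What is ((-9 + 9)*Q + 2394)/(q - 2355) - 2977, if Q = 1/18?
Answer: -950062/319 ≈ -2978.3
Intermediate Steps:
Q = 1/18 ≈ 0.055556
q = 441 (q = (-21)**2 = 441)
((-9 + 9)*Q + 2394)/(q - 2355) - 2977 = ((-9 + 9)*(1/18) + 2394)/(441 - 2355) - 2977 = (0*(1/18) + 2394)/(-1914) - 2977 = (0 + 2394)*(-1/1914) - 2977 = 2394*(-1/1914) - 2977 = -399/319 - 2977 = -950062/319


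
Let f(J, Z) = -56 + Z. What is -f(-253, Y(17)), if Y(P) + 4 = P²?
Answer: -229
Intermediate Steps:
Y(P) = -4 + P²
-f(-253, Y(17)) = -(-56 + (-4 + 17²)) = -(-56 + (-4 + 289)) = -(-56 + 285) = -1*229 = -229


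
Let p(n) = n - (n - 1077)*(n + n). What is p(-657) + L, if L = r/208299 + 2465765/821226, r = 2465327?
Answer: -18565105558137605/8145740694 ≈ -2.2791e+6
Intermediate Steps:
p(n) = n - 2*n*(-1077 + n) (p(n) = n - (-1077 + n)*2*n = n - 2*n*(-1077 + n))
L = 120867000697/8145740694 (L = 2465327/208299 + 2465765/821226 = 120867000697/8145740694 ≈ 14.838)
p(-657) + L = -657*(2155 - 2*(-657)) + 120867000697/8145740694 = -657*(2155 + 1314) + 120867000697/8145740694 = -657*3469 + 120867000697/8145740694 = -2279133 + 120867000697/8145740694 = -18565105558137605/8145740694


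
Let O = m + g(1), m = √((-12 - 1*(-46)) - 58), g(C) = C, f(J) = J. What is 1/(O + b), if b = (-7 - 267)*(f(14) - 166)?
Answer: 13883/578213075 - 2*I*√6/1734639225 ≈ 2.401e-5 - 2.8242e-9*I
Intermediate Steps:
m = 2*I*√6 (m = √((-12 + 46) - 58) = √(34 - 58) = √(-24) = 2*I*√6 ≈ 4.899*I)
b = 41648 (b = (-7 - 267)*(14 - 166) = -274*(-152) = 41648)
O = 1 + 2*I*√6 (O = 2*I*√6 + 1 = 1 + 2*I*√6 ≈ 1.0 + 4.899*I)
1/(O + b) = 1/((1 + 2*I*√6) + 41648) = 1/(41649 + 2*I*√6)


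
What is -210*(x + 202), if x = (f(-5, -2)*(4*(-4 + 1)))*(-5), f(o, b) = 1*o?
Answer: 20580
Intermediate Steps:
f(o, b) = o
x = -300 (x = -20*(-4 + 1)*(-5) = -20*(-3)*(-5) = -5*(-12)*(-5) = 60*(-5) = -300)
-210*(x + 202) = -210*(-300 + 202) = -210*(-98) = 20580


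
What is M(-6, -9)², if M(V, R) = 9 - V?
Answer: 225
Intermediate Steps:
M(-6, -9)² = (9 - 1*(-6))² = (9 + 6)² = 15² = 225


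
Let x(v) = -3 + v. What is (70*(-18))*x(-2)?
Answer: 6300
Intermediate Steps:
(70*(-18))*x(-2) = (70*(-18))*(-3 - 2) = -1260*(-5) = 6300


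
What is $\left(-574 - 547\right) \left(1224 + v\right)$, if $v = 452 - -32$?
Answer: $-1914668$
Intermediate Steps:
$v = 484$ ($v = 452 + 32 = 484$)
$\left(-574 - 547\right) \left(1224 + v\right) = \left(-574 - 547\right) \left(1224 + 484\right) = \left(-1121\right) 1708 = -1914668$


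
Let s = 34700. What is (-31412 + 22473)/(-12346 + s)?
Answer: -8939/22354 ≈ -0.39988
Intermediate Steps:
(-31412 + 22473)/(-12346 + s) = (-31412 + 22473)/(-12346 + 34700) = -8939/22354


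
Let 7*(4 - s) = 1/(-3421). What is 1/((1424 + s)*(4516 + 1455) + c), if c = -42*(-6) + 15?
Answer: 3421/29170371808 ≈ 1.1728e-7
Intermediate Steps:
s = 95789/23947 (s = 4 - ⅐/(-3421) = 4 - ⅐*(-1/3421) = 4 + 1/23947 = 95789/23947 ≈ 4.0000)
c = 267 (c = 252 + 15 = 267)
1/((1424 + s)*(4516 + 1455) + c) = 1/((1424 + 95789/23947)*(4516 + 1455) + 267) = 1/((34196317/23947)*5971 + 267) = 1/(29169458401/3421 + 267) = 1/(29170371808/3421) = 3421/29170371808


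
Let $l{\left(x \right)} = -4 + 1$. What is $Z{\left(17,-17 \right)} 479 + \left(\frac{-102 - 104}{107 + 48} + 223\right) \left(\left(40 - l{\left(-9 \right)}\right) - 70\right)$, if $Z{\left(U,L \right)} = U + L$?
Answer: $- \frac{927693}{155} \approx -5985.1$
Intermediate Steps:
$l{\left(x \right)} = -3$
$Z{\left(U,L \right)} = L + U$
$Z{\left(17,-17 \right)} 479 + \left(\frac{-102 - 104}{107 + 48} + 223\right) \left(\left(40 - l{\left(-9 \right)}\right) - 70\right) = \left(-17 + 17\right) 479 + \left(\frac{-102 - 104}{107 + 48} + 223\right) \left(\left(40 - -3\right) - 70\right) = 0 \cdot 479 + \left(- \frac{206}{155} + 223\right) \left(\left(40 + 3\right) - 70\right) = 0 + \left(\left(-206\right) \frac{1}{155} + 223\right) \left(43 - 70\right) = 0 + \left(- \frac{206}{155} + 223\right) \left(-27\right) = 0 + \frac{34359}{155} \left(-27\right) = 0 - \frac{927693}{155} = - \frac{927693}{155}$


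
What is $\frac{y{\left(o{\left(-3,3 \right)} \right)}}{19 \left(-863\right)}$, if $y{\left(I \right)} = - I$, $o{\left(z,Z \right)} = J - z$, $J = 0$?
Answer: $\frac{3}{16397} \approx 0.00018296$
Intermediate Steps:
$o{\left(z,Z \right)} = - z$ ($o{\left(z,Z \right)} = 0 - z = - z$)
$\frac{y{\left(o{\left(-3,3 \right)} \right)}}{19 \left(-863\right)} = \frac{\left(-1\right) \left(\left(-1\right) \left(-3\right)\right)}{19 \left(-863\right)} = \frac{\left(-1\right) 3}{-16397} = \left(-3\right) \left(- \frac{1}{16397}\right) = \frac{3}{16397}$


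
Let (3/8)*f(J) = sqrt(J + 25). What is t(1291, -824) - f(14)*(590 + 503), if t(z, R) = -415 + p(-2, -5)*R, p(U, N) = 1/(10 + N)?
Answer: -2899/5 - 8744*sqrt(39)/3 ≈ -18782.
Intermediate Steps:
f(J) = 8*sqrt(25 + J)/3 (f(J) = 8*sqrt(J + 25)/3 = 8*sqrt(25 + J)/3)
t(z, R) = -415 + R/5 (t(z, R) = -415 + R/(10 - 5) = -415 + R/5)
t(1291, -824) - f(14)*(590 + 503) = (-415 + (1/5)*(-824)) - 8*sqrt(25 + 14)/3*(590 + 503) = (-415 - 824/5) - 8*sqrt(39)/3*1093 = -2899/5 - 8744*sqrt(39)/3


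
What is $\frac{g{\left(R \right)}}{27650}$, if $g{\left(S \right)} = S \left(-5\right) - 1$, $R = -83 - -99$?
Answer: $- \frac{81}{27650} \approx -0.0029295$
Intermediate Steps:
$R = 16$ ($R = -83 + 99 = 16$)
$g{\left(S \right)} = -1 - 5 S$ ($g{\left(S \right)} = - 5 S - 1 = -1 - 5 S$)
$\frac{g{\left(R \right)}}{27650} = \frac{-1 - 80}{27650} = \left(-1 - 80\right) \frac{1}{27650} = \left(-81\right) \frac{1}{27650} = - \frac{81}{27650}$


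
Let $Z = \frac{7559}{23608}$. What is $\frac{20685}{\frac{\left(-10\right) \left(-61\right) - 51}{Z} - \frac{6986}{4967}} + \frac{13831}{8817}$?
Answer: $\frac{1550684115739247}{115495745238570} \approx 13.426$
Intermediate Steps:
$Z = \frac{7559}{23608}$ ($Z = 7559 \cdot \frac{1}{23608} = \frac{7559}{23608} \approx 0.32019$)
$\frac{20685}{\frac{\left(-10\right) \left(-61\right) - 51}{Z} - \frac{6986}{4967}} + \frac{13831}{8817} = \frac{20685}{\frac{\left(-10\right) \left(-61\right) - 51}{\frac{7559}{23608}} - \frac{6986}{4967}} + \frac{13831}{8817} = \frac{20685}{\left(610 - 51\right) \frac{23608}{7559} - \frac{6986}{4967}} + 13831 \cdot \frac{1}{8817} = \frac{20685}{559 \cdot \frac{23608}{7559} - \frac{6986}{4967}} + \frac{13831}{8817} = \frac{20685}{\frac{13196872}{7559} - \frac{6986}{4967}} + \frac{13831}{8817} = \frac{20685}{\frac{65496056050}{37545553}} + \frac{13831}{8817} = 20685 \cdot \frac{37545553}{65496056050} + \frac{13831}{8817} = \frac{155325952761}{13099211210} + \frac{13831}{8817} = \frac{1550684115739247}{115495745238570}$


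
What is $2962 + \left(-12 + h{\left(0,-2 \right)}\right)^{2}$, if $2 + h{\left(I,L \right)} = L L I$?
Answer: $3158$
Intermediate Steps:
$h{\left(I,L \right)} = -2 + I L^{2}$ ($h{\left(I,L \right)} = -2 + L L I = -2 + L^{2} I = -2 + I L^{2}$)
$2962 + \left(-12 + h{\left(0,-2 \right)}\right)^{2} = 2962 + \left(-12 - \left(2 + 0 \left(-2\right)^{2}\right)\right)^{2} = 2962 + \left(-12 + \left(-2 + 0 \cdot 4\right)\right)^{2} = 2962 + \left(-12 + \left(-2 + 0\right)\right)^{2} = 2962 + \left(-12 - 2\right)^{2} = 2962 + \left(-14\right)^{2} = 2962 + 196 = 3158$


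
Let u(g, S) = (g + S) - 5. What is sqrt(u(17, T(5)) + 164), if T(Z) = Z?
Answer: sqrt(181) ≈ 13.454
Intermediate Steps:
u(g, S) = -5 + S + g (u(g, S) = (S + g) - 5 = -5 + S + g)
sqrt(u(17, T(5)) + 164) = sqrt((-5 + 5 + 17) + 164) = sqrt(17 + 164) = sqrt(181)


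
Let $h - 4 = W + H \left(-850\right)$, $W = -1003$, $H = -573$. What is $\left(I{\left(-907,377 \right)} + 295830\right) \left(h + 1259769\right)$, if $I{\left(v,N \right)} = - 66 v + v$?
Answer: $619390748700$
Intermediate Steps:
$I{\left(v,N \right)} = - 65 v$
$h = 486051$ ($h = 4 - -486047 = 4 + \left(-1003 + 487050\right) = 4 + 486047 = 486051$)
$\left(I{\left(-907,377 \right)} + 295830\right) \left(h + 1259769\right) = \left(\left(-65\right) \left(-907\right) + 295830\right) \left(486051 + 1259769\right) = \left(58955 + 295830\right) 1745820 = 354785 \cdot 1745820 = 619390748700$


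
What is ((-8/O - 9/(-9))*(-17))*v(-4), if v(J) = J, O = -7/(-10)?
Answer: -4964/7 ≈ -709.14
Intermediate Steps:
O = 7/10 (O = -7*(-⅒) = 7/10 ≈ 0.70000)
((-8/O - 9/(-9))*(-17))*v(-4) = ((-8/7/10 - 9/(-9))*(-17))*(-4) = ((-8*10/7 - 9*(-⅑))*(-17))*(-4) = ((-80/7 + 1)*(-17))*(-4) = -73/7*(-17)*(-4) = (1241/7)*(-4) = -4964/7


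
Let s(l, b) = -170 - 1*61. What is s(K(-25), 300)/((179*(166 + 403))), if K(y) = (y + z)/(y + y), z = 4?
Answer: -231/101851 ≈ -0.0022680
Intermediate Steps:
K(y) = (4 + y)/(2*y) (K(y) = (y + 4)/(y + y) = (4 + y)/((2*y)) = (4 + y)*(1/(2*y)) = (4 + y)/(2*y))
s(l, b) = -231 (s(l, b) = -170 - 61 = -231)
s(K(-25), 300)/((179*(166 + 403))) = -231*1/(179*(166 + 403)) = -231/(179*569) = -231/101851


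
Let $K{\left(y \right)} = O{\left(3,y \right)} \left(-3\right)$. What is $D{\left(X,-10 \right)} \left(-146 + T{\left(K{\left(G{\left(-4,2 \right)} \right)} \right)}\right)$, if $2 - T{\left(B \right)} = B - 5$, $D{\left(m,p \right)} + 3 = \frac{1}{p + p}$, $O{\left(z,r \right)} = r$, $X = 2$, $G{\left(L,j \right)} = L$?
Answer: $\frac{9211}{20} \approx 460.55$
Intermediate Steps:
$D{\left(m,p \right)} = -3 + \frac{1}{2 p}$ ($D{\left(m,p \right)} = -3 + \frac{1}{p + p} = -3 + \frac{1}{2 p}$)
$K{\left(y \right)} = - 3 y$ ($K{\left(y \right)} = y \left(-3\right) = - 3 y$)
$T{\left(B \right)} = 7 - B$ ($T{\left(B \right)} = 2 - \left(B - 5\right) = 2 - \left(-5 + B\right) = 7 - B$)
$D{\left(X,-10 \right)} \left(-146 + T{\left(K{\left(G{\left(-4,2 \right)} \right)} \right)}\right) = \left(-3 + \frac{1}{2 \left(-10\right)}\right) \left(-146 + \left(7 - \left(-3\right) \left(-4\right)\right)\right) = \left(-3 + \frac{1}{2} \left(- \frac{1}{10}\right)\right) \left(-146 + \left(7 - 12\right)\right) = \left(-3 - \frac{1}{20}\right) \left(-146 + \left(7 - 12\right)\right) = - \frac{61 \left(-146 - 5\right)}{20} = \left(- \frac{61}{20}\right) \left(-151\right) = \frac{9211}{20}$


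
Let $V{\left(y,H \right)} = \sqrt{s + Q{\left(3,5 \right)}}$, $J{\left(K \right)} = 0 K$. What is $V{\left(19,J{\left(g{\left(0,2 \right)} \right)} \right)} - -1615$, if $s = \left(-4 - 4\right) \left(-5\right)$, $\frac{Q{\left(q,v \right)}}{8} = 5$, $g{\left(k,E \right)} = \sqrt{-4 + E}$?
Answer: $1615 + 4 \sqrt{5} \approx 1623.9$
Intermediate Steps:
$J{\left(K \right)} = 0$
$Q{\left(q,v \right)} = 40$ ($Q{\left(q,v \right)} = 8 \cdot 5 = 40$)
$s = 40$ ($s = \left(-8\right) \left(-5\right) = 40$)
$V{\left(y,H \right)} = 4 \sqrt{5}$ ($V{\left(y,H \right)} = \sqrt{40 + 40} = \sqrt{80} = 4 \sqrt{5}$)
$V{\left(19,J{\left(g{\left(0,2 \right)} \right)} \right)} - -1615 = 4 \sqrt{5} - -1615 = 4 \sqrt{5} + 1615 = 1615 + 4 \sqrt{5}$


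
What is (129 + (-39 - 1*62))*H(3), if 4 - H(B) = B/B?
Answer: 84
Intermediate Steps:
H(B) = 3 (H(B) = 4 - B/B = 4 - 1*1 = 4 - 1 = 3)
(129 + (-39 - 1*62))*H(3) = (129 + (-39 - 1*62))*3 = (129 + (-39 - 62))*3 = (129 - 101)*3 = 28*3 = 84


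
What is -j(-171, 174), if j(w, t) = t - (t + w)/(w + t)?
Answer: -173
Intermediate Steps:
j(w, t) = -1 + t (j(w, t) = t - (t + w)/(t + w) = t - 1*1 = t - 1 = -1 + t)
-j(-171, 174) = -(-1 + 174) = -1*173 = -173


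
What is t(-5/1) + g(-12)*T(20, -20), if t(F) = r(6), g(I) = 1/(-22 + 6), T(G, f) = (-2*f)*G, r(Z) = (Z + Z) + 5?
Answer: -33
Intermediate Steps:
r(Z) = 5 + 2*Z (r(Z) = 2*Z + 5 = 5 + 2*Z)
T(G, f) = -2*G*f
g(I) = -1/16 (g(I) = 1/(-16) = -1/16)
t(F) = 17 (t(F) = 5 + 2*6 = 5 + 12 = 17)
t(-5/1) + g(-12)*T(20, -20) = 17 - (-1)*20*(-20)/8 = 17 - 1/16*800 = 17 - 50 = -33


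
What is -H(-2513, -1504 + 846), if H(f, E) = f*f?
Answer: -6315169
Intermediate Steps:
H(f, E) = f²
-H(-2513, -1504 + 846) = -1*(-2513)² = -1*6315169 = -6315169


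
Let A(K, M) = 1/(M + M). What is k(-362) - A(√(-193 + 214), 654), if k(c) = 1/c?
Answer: -835/236748 ≈ -0.0035270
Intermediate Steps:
A(K, M) = 1/(2*M)
k(-362) - A(√(-193 + 214), 654) = 1/(-362) - 1/(2*654) = -1/362 - 1/(2*654) = -1/362 - 1*1/1308 = -1/362 - 1/1308 = -835/236748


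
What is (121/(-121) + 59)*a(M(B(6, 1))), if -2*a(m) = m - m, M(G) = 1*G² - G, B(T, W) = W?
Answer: 0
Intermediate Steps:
M(G) = G² - G
a(m) = 0 (a(m) = -(m - m)/2 = -½*0 = 0)
(121/(-121) + 59)*a(M(B(6, 1))) = (121/(-121) + 59)*0 = (121*(-1/121) + 59)*0 = (-1 + 59)*0 = 58*0 = 0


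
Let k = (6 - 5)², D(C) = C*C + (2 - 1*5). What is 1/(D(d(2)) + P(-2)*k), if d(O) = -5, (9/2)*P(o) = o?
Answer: 9/194 ≈ 0.046392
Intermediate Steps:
P(o) = 2*o/9
D(C) = -3 + C² (D(C) = C² + (2 - 5) = C² - 3 = -3 + C²)
k = 1 (k = 1² = 1)
1/(D(d(2)) + P(-2)*k) = 1/((-3 + (-5)²) + ((2/9)*(-2))*1) = 1/((-3 + 25) - 4/9*1) = 1/(22 - 4/9) = 1/(194/9) = 9/194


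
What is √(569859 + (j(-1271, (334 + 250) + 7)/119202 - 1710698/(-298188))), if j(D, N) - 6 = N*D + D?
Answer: √4591176724030576287462/89759106 ≈ 754.89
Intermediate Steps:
j(D, N) = 6 + D + D*N (j(D, N) = 6 + (N*D + D) = 6 + (D*N + D) = 6 + (D + D*N) = 6 + D + D*N)
√(569859 + (j(-1271, (334 + 250) + 7)/119202 - 1710698/(-298188))) = √(569859 + ((6 - 1271 - 1271*((334 + 250) + 7))/119202 - 1710698/(-298188))) = √(569859 + ((6 - 1271 - 1271*(584 + 7))*(1/119202) - 1710698*(-1/298188))) = √(569859 + ((6 - 1271 - 1271*591)*(1/119202) + 77759/13554)) = √(569859 + ((6 - 1271 - 751161)*(1/119202) + 77759/13554)) = √(569859 + (-752426*1/119202 + 77759/13554)) = √(569859 + (-376213/59601 + 77759/13554)) = √(569859 - 154892281/269277318) = √(153449948265881/269277318) = √4591176724030576287462/89759106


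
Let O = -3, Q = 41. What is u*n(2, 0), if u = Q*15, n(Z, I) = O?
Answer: -1845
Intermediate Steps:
n(Z, I) = -3
u = 615 (u = 41*15 = 615)
u*n(2, 0) = 615*(-3) = -1845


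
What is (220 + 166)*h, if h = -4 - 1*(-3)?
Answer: -386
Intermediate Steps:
h = -1 (h = -4 + 3 = -1)
(220 + 166)*h = (220 + 166)*(-1) = 386*(-1) = -386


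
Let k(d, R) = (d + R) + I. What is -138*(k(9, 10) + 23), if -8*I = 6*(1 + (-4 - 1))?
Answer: -6210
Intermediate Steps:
I = 3 (I = -3*(1 + (-4 - 1))/4 = -3*(1 - 5)/4 = -3*(-4)/4 = -⅛*(-24) = 3)
k(d, R) = 3 + R + d (k(d, R) = (d + R) + 3 = (R + d) + 3 = 3 + R + d)
-138*(k(9, 10) + 23) = -138*((3 + 10 + 9) + 23) = -138*(22 + 23) = -138*45 = -6210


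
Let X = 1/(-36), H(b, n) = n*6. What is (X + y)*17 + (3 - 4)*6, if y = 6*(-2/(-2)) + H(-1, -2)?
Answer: -3905/36 ≈ -108.47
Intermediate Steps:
H(b, n) = 6*n
y = -6 (y = 6*(-2/(-2)) + 6*(-2) = 6*(-2*(-1/2)) - 12 = 6*1 - 12 = 6 - 12 = -6)
X = -1/36 ≈ -0.027778
(X + y)*17 + (3 - 4)*6 = (-1/36 - 6)*17 + (3 - 4)*6 = -217/36*17 - 1*6 = -3689/36 - 6 = -3905/36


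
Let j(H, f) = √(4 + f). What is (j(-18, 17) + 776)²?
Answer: (776 + √21)² ≈ 6.0931e+5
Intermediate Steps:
(j(-18, 17) + 776)² = (√(4 + 17) + 776)² = (√21 + 776)² = (776 + √21)²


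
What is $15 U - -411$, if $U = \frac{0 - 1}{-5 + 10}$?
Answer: $408$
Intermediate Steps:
$U = - \frac{1}{5} \approx -0.2$
$15 U - -411 = 15 \left(- \frac{1}{5}\right) - -411 = -3 + 411 = 408$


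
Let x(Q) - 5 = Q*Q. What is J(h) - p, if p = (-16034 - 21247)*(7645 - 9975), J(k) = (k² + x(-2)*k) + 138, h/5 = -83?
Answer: -86696102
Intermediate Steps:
x(Q) = 5 + Q² (x(Q) = 5 + Q*Q = 5 + Q²)
h = -415 (h = 5*(-83) = -415)
J(k) = 138 + k² + 9*k (J(k) = (k² + (5 + (-2)²)*k) + 138 = (k² + (5 + 4)*k) + 138 = (k² + 9*k) + 138 = 138 + k² + 9*k)
p = 86864730 (p = -37281*(-2330) = 86864730)
J(h) - p = (138 + (-415)² + 9*(-415)) - 1*86864730 = (138 + 172225 - 3735) - 86864730 = 168628 - 86864730 = -86696102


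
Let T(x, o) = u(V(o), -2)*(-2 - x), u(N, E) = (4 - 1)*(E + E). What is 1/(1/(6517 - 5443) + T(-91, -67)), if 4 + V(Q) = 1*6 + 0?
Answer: -1074/1147031 ≈ -0.00093633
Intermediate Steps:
V(Q) = 2 (V(Q) = -4 + (1*6 + 0) = -4 + (6 + 0) = -4 + 6 = 2)
u(N, E) = 6*E (u(N, E) = 3*(2*E) = 6*E)
T(x, o) = 24 + 12*x (T(x, o) = (6*(-2))*(-2 - x) = -12*(-2 - x) = 24 + 12*x)
1/(1/(6517 - 5443) + T(-91, -67)) = 1/(1/(6517 - 5443) + (24 + 12*(-91))) = 1/(1/1074 + (24 - 1092)) = 1/(1/1074 - 1068) = 1/(-1147031/1074) = -1074/1147031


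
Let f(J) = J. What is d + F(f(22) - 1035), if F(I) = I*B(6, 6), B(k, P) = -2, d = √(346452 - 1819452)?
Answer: 2026 + 10*I*√14730 ≈ 2026.0 + 1213.7*I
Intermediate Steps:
d = 10*I*√14730 (d = √(-1473000) = 10*I*√14730 ≈ 1213.7*I)
F(I) = -2*I (F(I) = I*(-2) = -2*I)
d + F(f(22) - 1035) = 10*I*√14730 - 2*(22 - 1035) = 10*I*√14730 - 2*(-1013) = 10*I*√14730 + 2026 = 2026 + 10*I*√14730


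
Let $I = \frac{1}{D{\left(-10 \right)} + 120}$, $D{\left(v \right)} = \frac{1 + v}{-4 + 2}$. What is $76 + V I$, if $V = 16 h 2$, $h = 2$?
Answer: $\frac{19052}{249} \approx 76.514$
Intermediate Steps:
$D{\left(v \right)} = - \frac{1}{2} - \frac{v}{2}$ ($D{\left(v \right)} = \frac{1 + v}{-2} = \left(1 + v\right) \left(- \frac{1}{2}\right) = - \frac{1}{2} - \frac{v}{2}$)
$V = 64$ ($V = 16 \cdot 2 \cdot 2 = 16 \cdot 4 = 64$)
$I = \frac{2}{249}$ ($I = \frac{1}{\left(- \frac{1}{2} - -5\right) + 120} = \frac{1}{\left(- \frac{1}{2} + 5\right) + 120} = \frac{1}{\frac{9}{2} + 120} = \frac{1}{\frac{249}{2}} = \frac{2}{249} \approx 0.0080321$)
$76 + V I = 76 + 64 \cdot \frac{2}{249} = 76 + \frac{128}{249} = \frac{19052}{249}$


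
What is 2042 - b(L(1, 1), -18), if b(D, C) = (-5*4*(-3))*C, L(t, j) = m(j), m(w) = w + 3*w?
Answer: 3122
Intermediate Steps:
m(w) = 4*w
L(t, j) = 4*j
b(D, C) = 60*C (b(D, C) = (-20*(-3))*C = 60*C)
2042 - b(L(1, 1), -18) = 2042 - 60*(-18) = 2042 - 1*(-1080) = 2042 + 1080 = 3122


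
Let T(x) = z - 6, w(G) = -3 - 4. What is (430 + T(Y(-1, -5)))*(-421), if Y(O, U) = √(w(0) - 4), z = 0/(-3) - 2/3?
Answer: -534670/3 ≈ -1.7822e+5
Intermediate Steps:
z = -⅔ (z = 0*(-⅓) - 2*⅓ = 0 - ⅔ = -⅔ ≈ -0.66667)
w(G) = -7
Y(O, U) = I*√11 (Y(O, U) = √(-7 - 4) = √(-11) = I*√11)
T(x) = -20/3 (T(x) = -⅔ - 6 = -20/3)
(430 + T(Y(-1, -5)))*(-421) = (430 - 20/3)*(-421) = (1270/3)*(-421) = -534670/3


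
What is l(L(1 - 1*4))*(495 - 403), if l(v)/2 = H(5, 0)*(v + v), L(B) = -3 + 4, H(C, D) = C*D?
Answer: 0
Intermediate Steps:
L(B) = 1
l(v) = 0 (l(v) = 2*((5*0)*(v + v)) = 2*(0*(2*v)) = 2*0 = 0)
l(L(1 - 1*4))*(495 - 403) = 0*(495 - 403) = 0*92 = 0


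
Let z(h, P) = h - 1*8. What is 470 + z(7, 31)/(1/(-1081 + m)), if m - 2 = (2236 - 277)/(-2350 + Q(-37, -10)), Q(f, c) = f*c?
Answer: 1022993/660 ≈ 1550.0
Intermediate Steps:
Q(f, c) = c*f
m = 667/660 (m = 2 + (2236 - 277)/(-2350 - 10*(-37)) = 2 + 1959/(-2350 + 370) = 2 + 1959/(-1980) = 2 + 1959*(-1/1980) = 2 - 653/660 = 667/660 ≈ 1.0106)
z(h, P) = -8 + h (z(h, P) = h - 8 = -8 + h)
470 + z(7, 31)/(1/(-1081 + m)) = 470 + (-8 + 7)/(1/(-1081 + 667/660)) = 470 - 1/(1/(-712793/660)) = 470 - 1/(-660/712793) = 470 - 1*(-712793/660) = 470 + 712793/660 = 1022993/660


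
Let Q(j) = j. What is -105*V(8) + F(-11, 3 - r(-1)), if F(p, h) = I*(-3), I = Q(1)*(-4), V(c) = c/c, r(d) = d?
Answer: -93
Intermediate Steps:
V(c) = 1
I = -4 (I = 1*(-4) = -4)
F(p, h) = 12 (F(p, h) = -4*(-3) = 12)
-105*V(8) + F(-11, 3 - r(-1)) = -105*1 + 12 = -105 + 12 = -93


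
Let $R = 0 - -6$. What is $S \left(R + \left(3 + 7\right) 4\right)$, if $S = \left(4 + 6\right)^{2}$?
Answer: $4600$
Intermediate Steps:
$S = 100$ ($S = 10^{2} = 100$)
$R = 6$ ($R = 0 + 6 = 6$)
$S \left(R + \left(3 + 7\right) 4\right) = 100 \left(6 + \left(3 + 7\right) 4\right) = 100 \left(6 + 10 \cdot 4\right) = 100 \left(6 + 40\right) = 100 \cdot 46 = 4600$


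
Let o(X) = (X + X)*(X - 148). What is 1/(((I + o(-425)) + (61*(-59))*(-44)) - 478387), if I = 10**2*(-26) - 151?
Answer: 1/164268 ≈ 6.0876e-6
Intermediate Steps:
I = -2751 (I = 100*(-26) - 151 = -2600 - 151 = -2751)
o(X) = 2*X*(-148 + X) (o(X) = (2*X)*(-148 + X) = 2*X*(-148 + X))
1/(((I + o(-425)) + (61*(-59))*(-44)) - 478387) = 1/(((-2751 + 2*(-425)*(-148 - 425)) + (61*(-59))*(-44)) - 478387) = 1/(((-2751 + 2*(-425)*(-573)) - 3599*(-44)) - 478387) = 1/(((-2751 + 487050) + 158356) - 478387) = 1/((484299 + 158356) - 478387) = 1/(642655 - 478387) = 1/164268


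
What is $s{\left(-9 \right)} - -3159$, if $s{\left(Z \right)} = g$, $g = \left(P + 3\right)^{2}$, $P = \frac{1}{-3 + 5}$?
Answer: $\frac{12685}{4} \approx 3171.3$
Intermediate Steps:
$P = \frac{1}{2} \approx 0.5$
$g = \frac{49}{4}$ ($g = \left(\frac{1}{2} + 3\right)^{2} = \left(\frac{7}{2}\right)^{2} = \frac{49}{4} \approx 12.25$)
$s{\left(Z \right)} = \frac{49}{4}$
$s{\left(-9 \right)} - -3159 = \frac{49}{4} - -3159 = \frac{49}{4} + 3159 = \frac{12685}{4}$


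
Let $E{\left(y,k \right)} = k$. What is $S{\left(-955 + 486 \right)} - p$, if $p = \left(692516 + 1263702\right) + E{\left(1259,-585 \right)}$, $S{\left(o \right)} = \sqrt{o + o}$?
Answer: $-1955633 + i \sqrt{938} \approx -1.9556 \cdot 10^{6} + 30.627 i$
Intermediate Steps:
$S{\left(o \right)} = \sqrt{2} \sqrt{o}$ ($S{\left(o \right)} = \sqrt{2 o} = \sqrt{2} \sqrt{o}$)
$p = 1955633$ ($p = \left(692516 + 1263702\right) - 585 = 1956218 - 585 = 1955633$)
$S{\left(-955 + 486 \right)} - p = \sqrt{2} \sqrt{-955 + 486} - 1955633 = \sqrt{2} \sqrt{-469} - 1955633 = \sqrt{2} i \sqrt{469} - 1955633 = i \sqrt{938} - 1955633 = -1955633 + i \sqrt{938}$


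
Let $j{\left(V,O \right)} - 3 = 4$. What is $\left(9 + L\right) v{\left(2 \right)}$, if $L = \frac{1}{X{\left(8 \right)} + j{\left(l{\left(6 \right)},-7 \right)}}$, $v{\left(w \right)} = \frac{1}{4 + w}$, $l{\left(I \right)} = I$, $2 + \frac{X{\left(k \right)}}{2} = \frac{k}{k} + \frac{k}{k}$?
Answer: $\frac{32}{21} \approx 1.5238$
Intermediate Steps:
$X{\left(k \right)} = 0$ ($X{\left(k \right)} = -4 + 2 \left(\frac{k}{k} + \frac{k}{k}\right) = -4 + 2 \left(1 + 1\right) = -4 + 2 \cdot 2 = -4 + 4 = 0$)
$j{\left(V,O \right)} = 7$ ($j{\left(V,O \right)} = 3 + 4 = 7$)
$L = \frac{1}{7}$ ($L = \frac{1}{0 + 7} = \frac{1}{7} \approx 0.14286$)
$\left(9 + L\right) v{\left(2 \right)} = \frac{9 + \frac{1}{7}}{4 + 2} = \frac{64}{7 \cdot 6} = \frac{64}{7} \cdot \frac{1}{6} = \frac{32}{21}$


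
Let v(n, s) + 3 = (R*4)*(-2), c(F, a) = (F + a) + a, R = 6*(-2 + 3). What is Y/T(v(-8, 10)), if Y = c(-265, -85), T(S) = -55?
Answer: 87/11 ≈ 7.9091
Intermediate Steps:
R = 6 (R = 6*1 = 6)
c(F, a) = F + 2*a
v(n, s) = -51 (v(n, s) = -3 + (6*4)*(-2) = -3 + 24*(-2) = -3 - 48 = -51)
Y = -435 (Y = -265 + 2*(-85) = -265 - 170 = -435)
Y/T(v(-8, 10)) = -435/(-55) = -435*(-1/55) = 87/11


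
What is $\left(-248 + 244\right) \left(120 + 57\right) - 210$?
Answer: $-918$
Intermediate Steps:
$\left(-248 + 244\right) \left(120 + 57\right) - 210 = \left(-4\right) 177 - 210 = -708 - 210 = -918$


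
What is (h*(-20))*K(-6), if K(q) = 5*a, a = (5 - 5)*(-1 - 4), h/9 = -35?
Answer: 0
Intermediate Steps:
h = -315 (h = 9*(-35) = -315)
a = 0 (a = 0*(-5) = 0)
K(q) = 0 (K(q) = 5*0 = 0)
(h*(-20))*K(-6) = -315*(-20)*0 = 6300*0 = 0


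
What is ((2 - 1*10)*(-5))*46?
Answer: 1840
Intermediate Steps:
((2 - 1*10)*(-5))*46 = ((2 - 10)*(-5))*46 = -8*(-5)*46 = 40*46 = 1840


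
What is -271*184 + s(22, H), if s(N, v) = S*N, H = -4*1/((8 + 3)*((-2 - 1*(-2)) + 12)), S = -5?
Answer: -49974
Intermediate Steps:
H = -1/33 (H = -4*1/(11*((-2 + 2) + 12)) = -4*1/(11*(0 + 12)) = -4/(11*12) = -4/132 = -4*1/132 = -1/33 ≈ -0.030303)
s(N, v) = -5*N
-271*184 + s(22, H) = -271*184 - 5*22 = -49864 - 110 = -49974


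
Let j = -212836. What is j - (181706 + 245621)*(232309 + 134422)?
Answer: -156714270873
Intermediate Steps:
j - (181706 + 245621)*(232309 + 134422) = -212836 - (181706 + 245621)*(232309 + 134422) = -212836 - 427327*366731 = -212836 - 1*156714058037 = -212836 - 156714058037 = -156714270873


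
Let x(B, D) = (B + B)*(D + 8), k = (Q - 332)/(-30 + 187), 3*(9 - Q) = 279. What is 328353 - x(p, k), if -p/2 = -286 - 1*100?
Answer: 50254461/157 ≈ 3.2009e+5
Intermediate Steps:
Q = -84 (Q = 9 - ⅓*279 = 9 - 93 = -84)
k = -416/157 (k = (-84 - 332)/(-30 + 187) = -416/157 ≈ -2.6497)
p = 772 (p = -2*(-286 - 1*100) = -2*(-286 - 100) = -2*(-386) = 772)
x(B, D) = 2*B*(8 + D) (x(B, D) = (2*B)*(8 + D) = 2*B*(8 + D))
328353 - x(p, k) = 328353 - 2*772*(8 - 416/157) = 328353 - 2*772*840/157 = 328353 - 1*1296960/157 = 328353 - 1296960/157 = 50254461/157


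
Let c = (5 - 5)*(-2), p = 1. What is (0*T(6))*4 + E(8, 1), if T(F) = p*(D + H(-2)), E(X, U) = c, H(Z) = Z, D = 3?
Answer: 0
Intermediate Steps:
c = 0 (c = 0*(-2) = 0)
E(X, U) = 0
T(F) = 1 (T(F) = 1*(3 - 2) = 1*1 = 1)
(0*T(6))*4 + E(8, 1) = (0*1)*4 + 0 = 0*4 + 0 = 0 + 0 = 0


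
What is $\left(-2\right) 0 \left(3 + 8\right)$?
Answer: $0$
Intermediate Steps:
$\left(-2\right) 0 \left(3 + 8\right) = 0 \cdot 11 = 0$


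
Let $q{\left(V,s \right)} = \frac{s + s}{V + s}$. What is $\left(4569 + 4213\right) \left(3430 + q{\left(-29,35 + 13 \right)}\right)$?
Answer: $\frac{573166012}{19} \approx 3.0167 \cdot 10^{7}$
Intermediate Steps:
$q{\left(V,s \right)} = \frac{2 s}{V + s}$
$\left(4569 + 4213\right) \left(3430 + q{\left(-29,35 + 13 \right)}\right) = \left(4569 + 4213\right) \left(3430 + \frac{2 \left(35 + 13\right)}{-29 + \left(35 + 13\right)}\right) = 8782 \left(3430 + 2 \cdot 48 \frac{1}{-29 + 48}\right) = 8782 \left(3430 + 2 \cdot 48 \cdot \frac{1}{19}\right) = 8782 \left(3430 + \frac{96}{19}\right) = 8782 \cdot \frac{65266}{19} = \frac{573166012}{19}$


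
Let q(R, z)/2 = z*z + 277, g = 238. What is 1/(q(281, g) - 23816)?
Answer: 1/90026 ≈ 1.1108e-5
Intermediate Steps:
q(R, z) = 554 + 2*z² (q(R, z) = 2*(z*z + 277) = 2*(z² + 277) = 2*(277 + z²) = 554 + 2*z²)
1/(q(281, g) - 23816) = 1/((554 + 2*238²) - 23816) = 1/((554 + 2*56644) - 23816) = 1/((554 + 113288) - 23816) = 1/(113842 - 23816) = 1/90026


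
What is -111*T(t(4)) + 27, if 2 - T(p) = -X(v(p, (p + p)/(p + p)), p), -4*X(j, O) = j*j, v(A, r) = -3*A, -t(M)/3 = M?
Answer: 35769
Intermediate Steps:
t(M) = -3*M
X(j, O) = -j²/4 (X(j, O) = -j*j/4 = -j²/4)
T(p) = 2 - 9*p²/4 (T(p) = 2 - (-1)*(-9*p²/4) = 2 - 9*p²/4)
-111*T(t(4)) + 27 = -111*(2 - 9*(-3*4)²/4) + 27 = -111*(2 - 9/4*(-12)²) + 27 = -111*(2 - 9/4*144) + 27 = -111*(2 - 324) + 27 = -111*(-322) + 27 = 35742 + 27 = 35769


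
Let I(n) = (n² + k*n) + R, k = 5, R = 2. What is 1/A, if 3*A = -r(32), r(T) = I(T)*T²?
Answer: -3/1214464 ≈ -2.4702e-6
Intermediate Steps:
I(n) = 2 + n² + 5*n (I(n) = (n² + 5*n) + 2 = 2 + n² + 5*n)
r(T) = T²*(2 + T² + 5*T) (r(T) = (2 + T² + 5*T)*T² = T²*(2 + T² + 5*T))
A = -1214464/3 (A = (-32²*(2 + 32² + 5*32))/3 = (-1024*(2 + 1024 + 160))/3 = (-1024*1186)/3 = (-1*1214464)/3 = (⅓)*(-1214464) = -1214464/3 ≈ -4.0482e+5)
1/A = 1/(-1214464/3) = -3/1214464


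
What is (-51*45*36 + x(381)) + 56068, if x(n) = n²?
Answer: 118609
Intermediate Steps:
(-51*45*36 + x(381)) + 56068 = (-51*45*36 + 381²) + 56068 = (-2295*36 + 145161) + 56068 = (-82620 + 145161) + 56068 = 62541 + 56068 = 118609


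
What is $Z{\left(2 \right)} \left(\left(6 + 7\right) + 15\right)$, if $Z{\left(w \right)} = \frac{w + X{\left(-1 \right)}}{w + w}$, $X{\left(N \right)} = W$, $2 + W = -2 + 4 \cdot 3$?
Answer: $70$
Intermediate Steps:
$W = 8$ ($W = -2 + \left(-2 + 4 \cdot 3\right) = -2 + \left(-2 + 12\right) = -2 + 10 = 8$)
$X{\left(N \right)} = 8$
$Z{\left(w \right)} = \frac{8 + w}{2 w}$ ($Z{\left(w \right)} = \frac{w + 8}{w + w} = \frac{8 + w}{2 w}$)
$Z{\left(2 \right)} \left(\left(6 + 7\right) + 15\right) = \frac{8 + 2}{2 \cdot 2} \left(\left(6 + 7\right) + 15\right) = \frac{1}{2} \cdot \frac{1}{2} \cdot 10 \left(13 + 15\right) = \frac{5}{2} \cdot 28 = 70$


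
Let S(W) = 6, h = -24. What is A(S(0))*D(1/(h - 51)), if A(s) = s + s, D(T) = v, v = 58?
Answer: 696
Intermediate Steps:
D(T) = 58
A(s) = 2*s
A(S(0))*D(1/(h - 51)) = (2*6)*58 = 12*58 = 696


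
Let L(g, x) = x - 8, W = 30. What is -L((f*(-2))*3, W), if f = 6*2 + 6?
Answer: -22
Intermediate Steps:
f = 18 (f = 12 + 6 = 18)
L(g, x) = -8 + x
-L((f*(-2))*3, W) = -(-8 + 30) = -1*22 = -22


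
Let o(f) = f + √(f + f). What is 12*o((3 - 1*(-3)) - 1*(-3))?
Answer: 108 + 36*√2 ≈ 158.91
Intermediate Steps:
o(f) = f + √2*√f (o(f) = f + √(2*f) = f + √2*√f)
12*o((3 - 1*(-3)) - 1*(-3)) = 12*(((3 - 1*(-3)) - 1*(-3)) + √2*√((3 - 1*(-3)) - 1*(-3))) = 12*(((3 + 3) + 3) + √2*√((3 + 3) + 3)) = 12*((6 + 3) + √2*√(6 + 3)) = 12*(9 + √2*√9) = 12*(9 + √2*3) = 12*(9 + 3*√2) = 108 + 36*√2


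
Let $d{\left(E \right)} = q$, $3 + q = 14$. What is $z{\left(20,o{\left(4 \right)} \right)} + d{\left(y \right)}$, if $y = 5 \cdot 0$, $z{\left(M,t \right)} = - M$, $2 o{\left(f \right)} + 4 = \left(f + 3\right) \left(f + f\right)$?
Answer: $-9$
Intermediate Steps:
$o{\left(f \right)} = -2 + f \left(3 + f\right)$ ($o{\left(f \right)} = -2 + \frac{\left(f + 3\right) \left(f + f\right)}{2} = -2 + \frac{\left(3 + f\right) 2 f}{2} = -2 + \frac{2 f \left(3 + f\right)}{2} = -2 + f \left(3 + f\right)$)
$q = 11$ ($q = -3 + 14 = 11$)
$y = 0$
$d{\left(E \right)} = 11$
$z{\left(20,o{\left(4 \right)} \right)} + d{\left(y \right)} = \left(-1\right) 20 + 11 = -20 + 11 = -9$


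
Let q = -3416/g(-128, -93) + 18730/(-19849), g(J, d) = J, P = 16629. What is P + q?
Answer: 5289280179/317584 ≈ 16655.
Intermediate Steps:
q = 8175843/317584 (q = -3416/(-128) + 18730/(-19849) = -3416*(-1/128) + 18730*(-1/19849) = 427/16 - 18730/19849 = 8175843/317584 ≈ 25.744)
P + q = 16629 + 8175843/317584 = 5289280179/317584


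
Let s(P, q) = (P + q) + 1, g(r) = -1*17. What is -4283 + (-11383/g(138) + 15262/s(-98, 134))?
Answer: -2013382/629 ≈ -3200.9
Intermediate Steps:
g(r) = -17
s(P, q) = 1 + P + q
-4283 + (-11383/g(138) + 15262/s(-98, 134)) = -4283 + (-11383/(-17) + 15262/(1 - 98 + 134)) = -4283 + (-11383*(-1/17) + 15262/37) = -4283 + (11383/17 + 15262*(1/37)) = -4283 + (11383/17 + 15262/37) = -4283 + 680625/629 = -2013382/629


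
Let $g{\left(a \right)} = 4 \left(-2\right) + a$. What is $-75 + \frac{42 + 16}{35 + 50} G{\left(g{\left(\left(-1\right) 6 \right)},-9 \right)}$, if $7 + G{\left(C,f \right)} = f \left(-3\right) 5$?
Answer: $\frac{1049}{85} \approx 12.341$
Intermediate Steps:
$g{\left(a \right)} = -8 + a$
$G{\left(C,f \right)} = -7 - 15 f$ ($G{\left(C,f \right)} = -7 + f \left(-3\right) 5 = -7 + - 3 f 5 = -7 - 15 f$)
$-75 + \frac{42 + 16}{35 + 50} G{\left(g{\left(\left(-1\right) 6 \right)},-9 \right)} = -75 + \frac{42 + 16}{35 + 50} \left(-7 - -135\right) = -75 + \frac{58}{85} \left(-7 + 135\right) = -75 + 58 \cdot \frac{1}{85} \cdot 128 = -75 + \frac{58}{85} \cdot 128 = -75 + \frac{7424}{85} = \frac{1049}{85}$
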